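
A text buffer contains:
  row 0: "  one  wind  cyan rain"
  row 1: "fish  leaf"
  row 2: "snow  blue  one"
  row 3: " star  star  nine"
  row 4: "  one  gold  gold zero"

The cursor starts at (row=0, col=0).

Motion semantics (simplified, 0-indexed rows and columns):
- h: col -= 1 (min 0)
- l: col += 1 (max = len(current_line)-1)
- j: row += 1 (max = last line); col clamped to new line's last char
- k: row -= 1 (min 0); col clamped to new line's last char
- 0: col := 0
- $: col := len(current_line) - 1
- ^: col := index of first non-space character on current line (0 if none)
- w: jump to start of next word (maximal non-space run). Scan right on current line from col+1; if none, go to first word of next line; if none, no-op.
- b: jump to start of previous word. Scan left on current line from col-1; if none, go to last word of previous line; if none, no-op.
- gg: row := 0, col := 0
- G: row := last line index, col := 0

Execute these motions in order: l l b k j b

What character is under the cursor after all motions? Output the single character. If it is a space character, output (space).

After 1 (l): row=0 col=1 char='_'
After 2 (l): row=0 col=2 char='o'
After 3 (b): row=0 col=2 char='o'
After 4 (k): row=0 col=2 char='o'
After 5 (j): row=1 col=2 char='s'
After 6 (b): row=1 col=0 char='f'

Answer: f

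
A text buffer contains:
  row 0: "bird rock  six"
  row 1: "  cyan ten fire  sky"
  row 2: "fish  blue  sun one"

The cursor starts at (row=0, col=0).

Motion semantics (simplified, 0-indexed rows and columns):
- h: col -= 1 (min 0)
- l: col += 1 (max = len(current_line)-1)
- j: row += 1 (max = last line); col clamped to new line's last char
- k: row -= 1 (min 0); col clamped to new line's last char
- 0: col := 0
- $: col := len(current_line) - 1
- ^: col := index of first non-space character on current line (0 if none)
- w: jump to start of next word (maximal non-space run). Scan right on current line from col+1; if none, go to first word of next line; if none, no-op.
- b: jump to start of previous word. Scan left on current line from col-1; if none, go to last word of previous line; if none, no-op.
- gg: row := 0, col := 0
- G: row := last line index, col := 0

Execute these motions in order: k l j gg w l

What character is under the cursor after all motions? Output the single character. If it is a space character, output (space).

After 1 (k): row=0 col=0 char='b'
After 2 (l): row=0 col=1 char='i'
After 3 (j): row=1 col=1 char='_'
After 4 (gg): row=0 col=0 char='b'
After 5 (w): row=0 col=5 char='r'
After 6 (l): row=0 col=6 char='o'

Answer: o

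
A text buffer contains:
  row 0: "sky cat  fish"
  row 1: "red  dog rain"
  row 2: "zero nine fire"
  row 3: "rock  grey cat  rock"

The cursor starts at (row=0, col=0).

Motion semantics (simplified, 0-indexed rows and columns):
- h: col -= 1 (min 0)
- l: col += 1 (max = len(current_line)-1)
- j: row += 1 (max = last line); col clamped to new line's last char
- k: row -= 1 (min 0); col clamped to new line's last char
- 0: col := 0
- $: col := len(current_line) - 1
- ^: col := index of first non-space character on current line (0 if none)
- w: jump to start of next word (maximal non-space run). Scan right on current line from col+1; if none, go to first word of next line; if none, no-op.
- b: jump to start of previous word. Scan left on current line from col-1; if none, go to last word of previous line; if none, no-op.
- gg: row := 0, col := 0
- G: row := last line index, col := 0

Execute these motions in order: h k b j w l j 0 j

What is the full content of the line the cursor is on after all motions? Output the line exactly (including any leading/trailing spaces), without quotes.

After 1 (h): row=0 col=0 char='s'
After 2 (k): row=0 col=0 char='s'
After 3 (b): row=0 col=0 char='s'
After 4 (j): row=1 col=0 char='r'
After 5 (w): row=1 col=5 char='d'
After 6 (l): row=1 col=6 char='o'
After 7 (j): row=2 col=6 char='i'
After 8 (0): row=2 col=0 char='z'
After 9 (j): row=3 col=0 char='r'

Answer: rock  grey cat  rock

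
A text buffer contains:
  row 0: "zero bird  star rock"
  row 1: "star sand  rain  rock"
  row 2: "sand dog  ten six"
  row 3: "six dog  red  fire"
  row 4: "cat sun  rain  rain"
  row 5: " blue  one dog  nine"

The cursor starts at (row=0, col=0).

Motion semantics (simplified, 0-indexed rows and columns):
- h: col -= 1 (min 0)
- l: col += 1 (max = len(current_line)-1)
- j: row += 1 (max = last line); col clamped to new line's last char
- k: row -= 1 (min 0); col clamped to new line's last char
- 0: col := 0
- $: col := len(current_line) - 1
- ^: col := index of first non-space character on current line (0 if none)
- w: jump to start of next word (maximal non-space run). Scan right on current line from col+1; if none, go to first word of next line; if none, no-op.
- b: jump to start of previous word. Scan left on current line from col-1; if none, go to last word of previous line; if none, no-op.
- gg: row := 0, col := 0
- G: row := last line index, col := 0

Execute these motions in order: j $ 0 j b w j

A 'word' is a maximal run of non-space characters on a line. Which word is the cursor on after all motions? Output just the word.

After 1 (j): row=1 col=0 char='s'
After 2 ($): row=1 col=20 char='k'
After 3 (0): row=1 col=0 char='s'
After 4 (j): row=2 col=0 char='s'
After 5 (b): row=1 col=17 char='r'
After 6 (w): row=2 col=0 char='s'
After 7 (j): row=3 col=0 char='s'

Answer: six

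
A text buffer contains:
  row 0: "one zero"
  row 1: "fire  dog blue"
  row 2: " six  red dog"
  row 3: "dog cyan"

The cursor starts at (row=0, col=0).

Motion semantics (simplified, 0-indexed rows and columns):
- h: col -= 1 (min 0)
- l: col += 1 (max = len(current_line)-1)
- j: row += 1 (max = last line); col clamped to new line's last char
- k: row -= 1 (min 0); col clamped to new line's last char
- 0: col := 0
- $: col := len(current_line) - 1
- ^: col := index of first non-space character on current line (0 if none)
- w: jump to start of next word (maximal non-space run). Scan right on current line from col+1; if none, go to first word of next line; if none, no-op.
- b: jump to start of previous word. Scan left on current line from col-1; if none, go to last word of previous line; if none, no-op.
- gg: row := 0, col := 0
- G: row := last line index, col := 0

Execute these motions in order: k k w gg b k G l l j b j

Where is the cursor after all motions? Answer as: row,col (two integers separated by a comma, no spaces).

After 1 (k): row=0 col=0 char='o'
After 2 (k): row=0 col=0 char='o'
After 3 (w): row=0 col=4 char='z'
After 4 (gg): row=0 col=0 char='o'
After 5 (b): row=0 col=0 char='o'
After 6 (k): row=0 col=0 char='o'
After 7 (G): row=3 col=0 char='d'
After 8 (l): row=3 col=1 char='o'
After 9 (l): row=3 col=2 char='g'
After 10 (j): row=3 col=2 char='g'
After 11 (b): row=3 col=0 char='d'
After 12 (j): row=3 col=0 char='d'

Answer: 3,0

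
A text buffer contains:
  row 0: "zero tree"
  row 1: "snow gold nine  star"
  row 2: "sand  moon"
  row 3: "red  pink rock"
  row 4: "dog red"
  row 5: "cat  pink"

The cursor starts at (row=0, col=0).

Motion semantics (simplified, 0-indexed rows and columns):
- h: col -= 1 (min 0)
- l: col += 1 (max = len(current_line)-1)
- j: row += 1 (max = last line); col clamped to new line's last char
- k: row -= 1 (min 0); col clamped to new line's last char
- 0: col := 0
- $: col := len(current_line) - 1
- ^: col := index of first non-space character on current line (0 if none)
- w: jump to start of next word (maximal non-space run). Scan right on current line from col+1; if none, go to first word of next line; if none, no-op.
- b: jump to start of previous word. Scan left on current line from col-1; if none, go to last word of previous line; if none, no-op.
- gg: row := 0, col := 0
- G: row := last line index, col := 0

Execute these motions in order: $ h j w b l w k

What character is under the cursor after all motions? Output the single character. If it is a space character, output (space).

Answer: e

Derivation:
After 1 ($): row=0 col=8 char='e'
After 2 (h): row=0 col=7 char='e'
After 3 (j): row=1 col=7 char='l'
After 4 (w): row=1 col=10 char='n'
After 5 (b): row=1 col=5 char='g'
After 6 (l): row=1 col=6 char='o'
After 7 (w): row=1 col=10 char='n'
After 8 (k): row=0 col=8 char='e'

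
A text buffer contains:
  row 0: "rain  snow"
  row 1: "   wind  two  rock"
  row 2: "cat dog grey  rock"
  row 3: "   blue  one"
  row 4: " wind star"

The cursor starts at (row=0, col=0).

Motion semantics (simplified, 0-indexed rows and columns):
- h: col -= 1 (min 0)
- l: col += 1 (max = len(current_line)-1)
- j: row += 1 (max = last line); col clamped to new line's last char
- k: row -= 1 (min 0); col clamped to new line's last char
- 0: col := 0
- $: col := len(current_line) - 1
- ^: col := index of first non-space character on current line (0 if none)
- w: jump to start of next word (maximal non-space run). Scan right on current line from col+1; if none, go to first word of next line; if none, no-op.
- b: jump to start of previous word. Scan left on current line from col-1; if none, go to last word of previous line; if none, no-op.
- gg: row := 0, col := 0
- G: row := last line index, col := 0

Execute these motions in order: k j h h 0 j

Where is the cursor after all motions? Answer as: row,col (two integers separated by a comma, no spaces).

Answer: 2,0

Derivation:
After 1 (k): row=0 col=0 char='r'
After 2 (j): row=1 col=0 char='_'
After 3 (h): row=1 col=0 char='_'
After 4 (h): row=1 col=0 char='_'
After 5 (0): row=1 col=0 char='_'
After 6 (j): row=2 col=0 char='c'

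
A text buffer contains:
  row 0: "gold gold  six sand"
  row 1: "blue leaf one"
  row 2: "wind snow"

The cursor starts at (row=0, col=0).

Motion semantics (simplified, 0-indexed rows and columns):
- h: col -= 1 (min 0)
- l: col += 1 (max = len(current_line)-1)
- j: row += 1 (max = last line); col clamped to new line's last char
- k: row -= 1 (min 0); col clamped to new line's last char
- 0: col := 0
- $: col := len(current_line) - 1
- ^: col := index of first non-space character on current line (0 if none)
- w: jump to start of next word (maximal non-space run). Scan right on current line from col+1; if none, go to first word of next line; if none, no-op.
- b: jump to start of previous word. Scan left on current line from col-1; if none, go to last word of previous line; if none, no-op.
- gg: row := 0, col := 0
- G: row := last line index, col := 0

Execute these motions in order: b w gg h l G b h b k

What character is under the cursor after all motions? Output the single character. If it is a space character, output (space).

Answer: g

Derivation:
After 1 (b): row=0 col=0 char='g'
After 2 (w): row=0 col=5 char='g'
After 3 (gg): row=0 col=0 char='g'
After 4 (h): row=0 col=0 char='g'
After 5 (l): row=0 col=1 char='o'
After 6 (G): row=2 col=0 char='w'
After 7 (b): row=1 col=10 char='o'
After 8 (h): row=1 col=9 char='_'
After 9 (b): row=1 col=5 char='l'
After 10 (k): row=0 col=5 char='g'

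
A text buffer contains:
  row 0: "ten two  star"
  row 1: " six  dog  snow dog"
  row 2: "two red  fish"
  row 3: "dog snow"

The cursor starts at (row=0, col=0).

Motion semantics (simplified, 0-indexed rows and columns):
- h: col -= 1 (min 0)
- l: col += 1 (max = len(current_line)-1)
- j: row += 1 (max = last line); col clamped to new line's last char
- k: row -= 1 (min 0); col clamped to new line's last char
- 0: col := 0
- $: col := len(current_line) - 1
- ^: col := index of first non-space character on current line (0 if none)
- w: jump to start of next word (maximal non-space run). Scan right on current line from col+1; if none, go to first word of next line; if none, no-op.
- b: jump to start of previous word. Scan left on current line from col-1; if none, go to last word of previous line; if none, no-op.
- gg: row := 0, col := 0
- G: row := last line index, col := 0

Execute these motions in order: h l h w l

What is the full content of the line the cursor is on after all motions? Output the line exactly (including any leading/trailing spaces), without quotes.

After 1 (h): row=0 col=0 char='t'
After 2 (l): row=0 col=1 char='e'
After 3 (h): row=0 col=0 char='t'
After 4 (w): row=0 col=4 char='t'
After 5 (l): row=0 col=5 char='w'

Answer: ten two  star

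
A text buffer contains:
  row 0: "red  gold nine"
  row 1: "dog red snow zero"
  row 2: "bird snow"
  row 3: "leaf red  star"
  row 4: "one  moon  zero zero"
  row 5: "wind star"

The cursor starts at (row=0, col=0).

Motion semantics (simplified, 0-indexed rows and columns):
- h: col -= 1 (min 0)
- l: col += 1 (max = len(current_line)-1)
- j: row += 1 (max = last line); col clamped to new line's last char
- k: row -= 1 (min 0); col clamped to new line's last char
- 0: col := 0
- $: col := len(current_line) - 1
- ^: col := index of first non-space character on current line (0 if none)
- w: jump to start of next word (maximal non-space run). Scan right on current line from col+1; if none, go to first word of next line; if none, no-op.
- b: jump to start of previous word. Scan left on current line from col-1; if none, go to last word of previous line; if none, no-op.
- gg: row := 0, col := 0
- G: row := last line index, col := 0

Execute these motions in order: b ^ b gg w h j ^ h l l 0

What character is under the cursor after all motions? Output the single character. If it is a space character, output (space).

After 1 (b): row=0 col=0 char='r'
After 2 (^): row=0 col=0 char='r'
After 3 (b): row=0 col=0 char='r'
After 4 (gg): row=0 col=0 char='r'
After 5 (w): row=0 col=5 char='g'
After 6 (h): row=0 col=4 char='_'
After 7 (j): row=1 col=4 char='r'
After 8 (^): row=1 col=0 char='d'
After 9 (h): row=1 col=0 char='d'
After 10 (l): row=1 col=1 char='o'
After 11 (l): row=1 col=2 char='g'
After 12 (0): row=1 col=0 char='d'

Answer: d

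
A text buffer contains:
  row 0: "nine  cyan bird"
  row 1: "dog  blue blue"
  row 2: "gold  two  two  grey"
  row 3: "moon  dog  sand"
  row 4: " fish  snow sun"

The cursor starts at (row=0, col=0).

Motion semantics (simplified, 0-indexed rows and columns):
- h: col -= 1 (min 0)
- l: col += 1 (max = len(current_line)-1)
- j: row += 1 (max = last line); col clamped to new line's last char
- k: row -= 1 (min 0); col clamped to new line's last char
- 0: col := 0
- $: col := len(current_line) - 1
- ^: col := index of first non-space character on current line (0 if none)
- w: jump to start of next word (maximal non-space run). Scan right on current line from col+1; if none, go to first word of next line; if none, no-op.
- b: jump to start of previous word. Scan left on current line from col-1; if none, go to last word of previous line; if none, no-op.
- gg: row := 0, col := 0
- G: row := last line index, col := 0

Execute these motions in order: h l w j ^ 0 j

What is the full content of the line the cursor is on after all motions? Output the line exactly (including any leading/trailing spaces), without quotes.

After 1 (h): row=0 col=0 char='n'
After 2 (l): row=0 col=1 char='i'
After 3 (w): row=0 col=6 char='c'
After 4 (j): row=1 col=6 char='l'
After 5 (^): row=1 col=0 char='d'
After 6 (0): row=1 col=0 char='d'
After 7 (j): row=2 col=0 char='g'

Answer: gold  two  two  grey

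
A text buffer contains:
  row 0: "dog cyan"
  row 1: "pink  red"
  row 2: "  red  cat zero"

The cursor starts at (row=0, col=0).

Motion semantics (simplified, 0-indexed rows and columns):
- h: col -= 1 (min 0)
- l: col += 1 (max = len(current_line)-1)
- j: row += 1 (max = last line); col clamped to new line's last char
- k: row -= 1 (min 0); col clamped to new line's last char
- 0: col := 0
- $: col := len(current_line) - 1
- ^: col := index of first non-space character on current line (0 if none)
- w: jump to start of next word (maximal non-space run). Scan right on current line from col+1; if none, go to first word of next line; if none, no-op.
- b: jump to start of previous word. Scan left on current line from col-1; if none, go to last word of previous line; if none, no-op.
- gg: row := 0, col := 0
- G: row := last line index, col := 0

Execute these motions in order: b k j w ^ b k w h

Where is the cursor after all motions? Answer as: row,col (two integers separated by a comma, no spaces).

After 1 (b): row=0 col=0 char='d'
After 2 (k): row=0 col=0 char='d'
After 3 (j): row=1 col=0 char='p'
After 4 (w): row=1 col=6 char='r'
After 5 (^): row=1 col=0 char='p'
After 6 (b): row=0 col=4 char='c'
After 7 (k): row=0 col=4 char='c'
After 8 (w): row=1 col=0 char='p'
After 9 (h): row=1 col=0 char='p'

Answer: 1,0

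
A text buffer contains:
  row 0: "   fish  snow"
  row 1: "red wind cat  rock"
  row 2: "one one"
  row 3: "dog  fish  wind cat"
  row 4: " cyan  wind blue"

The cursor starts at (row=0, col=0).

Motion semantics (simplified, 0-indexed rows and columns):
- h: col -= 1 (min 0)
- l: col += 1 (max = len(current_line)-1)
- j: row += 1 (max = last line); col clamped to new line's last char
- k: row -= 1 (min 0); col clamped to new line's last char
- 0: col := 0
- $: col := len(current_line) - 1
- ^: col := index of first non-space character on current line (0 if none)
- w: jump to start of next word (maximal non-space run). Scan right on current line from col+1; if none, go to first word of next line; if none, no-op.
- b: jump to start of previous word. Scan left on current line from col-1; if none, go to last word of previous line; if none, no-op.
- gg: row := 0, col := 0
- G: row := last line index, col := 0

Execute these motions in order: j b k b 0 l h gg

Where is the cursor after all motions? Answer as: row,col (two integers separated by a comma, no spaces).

After 1 (j): row=1 col=0 char='r'
After 2 (b): row=0 col=9 char='s'
After 3 (k): row=0 col=9 char='s'
After 4 (b): row=0 col=3 char='f'
After 5 (0): row=0 col=0 char='_'
After 6 (l): row=0 col=1 char='_'
After 7 (h): row=0 col=0 char='_'
After 8 (gg): row=0 col=0 char='_'

Answer: 0,0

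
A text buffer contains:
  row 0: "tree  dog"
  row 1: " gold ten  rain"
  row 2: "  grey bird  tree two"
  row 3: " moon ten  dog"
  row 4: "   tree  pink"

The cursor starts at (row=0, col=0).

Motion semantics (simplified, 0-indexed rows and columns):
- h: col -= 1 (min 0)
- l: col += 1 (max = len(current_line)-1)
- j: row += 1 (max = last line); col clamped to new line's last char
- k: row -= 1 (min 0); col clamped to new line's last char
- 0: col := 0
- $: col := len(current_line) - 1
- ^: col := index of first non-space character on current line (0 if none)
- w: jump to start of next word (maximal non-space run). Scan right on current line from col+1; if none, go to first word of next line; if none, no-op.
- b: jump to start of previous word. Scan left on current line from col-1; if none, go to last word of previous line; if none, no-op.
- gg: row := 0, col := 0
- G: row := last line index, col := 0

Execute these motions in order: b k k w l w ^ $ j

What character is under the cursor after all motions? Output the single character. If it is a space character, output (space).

After 1 (b): row=0 col=0 char='t'
After 2 (k): row=0 col=0 char='t'
After 3 (k): row=0 col=0 char='t'
After 4 (w): row=0 col=6 char='d'
After 5 (l): row=0 col=7 char='o'
After 6 (w): row=1 col=1 char='g'
After 7 (^): row=1 col=1 char='g'
After 8 ($): row=1 col=14 char='n'
After 9 (j): row=2 col=14 char='r'

Answer: r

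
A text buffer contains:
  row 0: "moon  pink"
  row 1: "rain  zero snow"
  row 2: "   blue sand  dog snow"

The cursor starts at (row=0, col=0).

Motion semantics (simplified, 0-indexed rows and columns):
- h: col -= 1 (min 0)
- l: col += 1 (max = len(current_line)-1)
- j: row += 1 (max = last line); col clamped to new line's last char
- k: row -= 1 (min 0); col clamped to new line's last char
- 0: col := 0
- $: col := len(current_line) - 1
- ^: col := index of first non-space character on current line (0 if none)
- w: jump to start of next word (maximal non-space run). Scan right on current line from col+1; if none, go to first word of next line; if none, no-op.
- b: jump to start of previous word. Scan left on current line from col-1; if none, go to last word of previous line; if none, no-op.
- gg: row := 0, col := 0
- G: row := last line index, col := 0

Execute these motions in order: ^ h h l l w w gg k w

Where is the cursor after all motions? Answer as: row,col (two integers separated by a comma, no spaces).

After 1 (^): row=0 col=0 char='m'
After 2 (h): row=0 col=0 char='m'
After 3 (h): row=0 col=0 char='m'
After 4 (l): row=0 col=1 char='o'
After 5 (l): row=0 col=2 char='o'
After 6 (w): row=0 col=6 char='p'
After 7 (w): row=1 col=0 char='r'
After 8 (gg): row=0 col=0 char='m'
After 9 (k): row=0 col=0 char='m'
After 10 (w): row=0 col=6 char='p'

Answer: 0,6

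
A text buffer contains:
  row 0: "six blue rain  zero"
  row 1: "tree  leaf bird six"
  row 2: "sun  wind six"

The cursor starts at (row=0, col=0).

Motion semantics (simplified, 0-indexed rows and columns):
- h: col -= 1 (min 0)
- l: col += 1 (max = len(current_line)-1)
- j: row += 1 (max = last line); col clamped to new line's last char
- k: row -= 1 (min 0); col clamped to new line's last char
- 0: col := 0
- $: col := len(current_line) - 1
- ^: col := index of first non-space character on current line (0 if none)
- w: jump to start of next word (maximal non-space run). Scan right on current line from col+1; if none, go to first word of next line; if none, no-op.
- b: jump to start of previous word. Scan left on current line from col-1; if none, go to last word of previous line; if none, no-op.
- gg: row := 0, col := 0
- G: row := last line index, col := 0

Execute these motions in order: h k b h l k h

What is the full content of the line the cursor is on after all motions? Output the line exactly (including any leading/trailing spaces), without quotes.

After 1 (h): row=0 col=0 char='s'
After 2 (k): row=0 col=0 char='s'
After 3 (b): row=0 col=0 char='s'
After 4 (h): row=0 col=0 char='s'
After 5 (l): row=0 col=1 char='i'
After 6 (k): row=0 col=1 char='i'
After 7 (h): row=0 col=0 char='s'

Answer: six blue rain  zero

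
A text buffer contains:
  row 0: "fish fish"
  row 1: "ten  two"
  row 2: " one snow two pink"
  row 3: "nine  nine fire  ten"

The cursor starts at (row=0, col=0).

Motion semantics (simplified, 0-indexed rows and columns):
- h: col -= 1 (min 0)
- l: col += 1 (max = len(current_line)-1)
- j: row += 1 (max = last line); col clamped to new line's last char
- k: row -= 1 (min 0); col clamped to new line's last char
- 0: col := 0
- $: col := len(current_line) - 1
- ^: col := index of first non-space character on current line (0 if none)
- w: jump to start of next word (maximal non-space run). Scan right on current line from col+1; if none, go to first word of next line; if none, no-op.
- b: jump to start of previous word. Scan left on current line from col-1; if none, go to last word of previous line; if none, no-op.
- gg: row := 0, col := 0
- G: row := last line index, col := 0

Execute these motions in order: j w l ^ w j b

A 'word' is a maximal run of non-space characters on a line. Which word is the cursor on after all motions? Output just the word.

After 1 (j): row=1 col=0 char='t'
After 2 (w): row=1 col=5 char='t'
After 3 (l): row=1 col=6 char='w'
After 4 (^): row=1 col=0 char='t'
After 5 (w): row=1 col=5 char='t'
After 6 (j): row=2 col=5 char='s'
After 7 (b): row=2 col=1 char='o'

Answer: one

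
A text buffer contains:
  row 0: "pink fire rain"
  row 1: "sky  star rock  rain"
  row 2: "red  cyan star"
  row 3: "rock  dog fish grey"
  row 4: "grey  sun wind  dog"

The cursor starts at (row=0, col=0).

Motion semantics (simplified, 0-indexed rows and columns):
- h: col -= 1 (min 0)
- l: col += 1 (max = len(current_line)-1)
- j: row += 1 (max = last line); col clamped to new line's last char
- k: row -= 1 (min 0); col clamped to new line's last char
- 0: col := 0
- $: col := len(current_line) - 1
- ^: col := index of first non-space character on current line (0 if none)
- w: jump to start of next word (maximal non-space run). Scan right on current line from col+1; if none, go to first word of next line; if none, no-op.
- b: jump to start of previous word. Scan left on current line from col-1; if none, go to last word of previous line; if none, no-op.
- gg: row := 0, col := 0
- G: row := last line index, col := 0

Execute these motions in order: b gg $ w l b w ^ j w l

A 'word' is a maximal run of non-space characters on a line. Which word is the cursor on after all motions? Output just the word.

After 1 (b): row=0 col=0 char='p'
After 2 (gg): row=0 col=0 char='p'
After 3 ($): row=0 col=13 char='n'
After 4 (w): row=1 col=0 char='s'
After 5 (l): row=1 col=1 char='k'
After 6 (b): row=1 col=0 char='s'
After 7 (w): row=1 col=5 char='s'
After 8 (^): row=1 col=0 char='s'
After 9 (j): row=2 col=0 char='r'
After 10 (w): row=2 col=5 char='c'
After 11 (l): row=2 col=6 char='y'

Answer: cyan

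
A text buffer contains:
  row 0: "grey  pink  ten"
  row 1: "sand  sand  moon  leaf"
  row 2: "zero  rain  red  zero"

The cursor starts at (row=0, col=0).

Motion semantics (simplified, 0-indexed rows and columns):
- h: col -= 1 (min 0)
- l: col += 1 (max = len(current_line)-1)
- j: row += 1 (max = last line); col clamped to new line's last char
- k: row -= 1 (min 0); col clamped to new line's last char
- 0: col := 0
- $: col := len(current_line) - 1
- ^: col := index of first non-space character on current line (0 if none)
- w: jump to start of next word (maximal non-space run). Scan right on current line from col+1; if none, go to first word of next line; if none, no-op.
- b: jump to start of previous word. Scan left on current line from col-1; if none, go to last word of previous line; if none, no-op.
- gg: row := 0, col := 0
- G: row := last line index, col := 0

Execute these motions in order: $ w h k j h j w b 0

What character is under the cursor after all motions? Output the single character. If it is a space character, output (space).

After 1 ($): row=0 col=14 char='n'
After 2 (w): row=1 col=0 char='s'
After 3 (h): row=1 col=0 char='s'
After 4 (k): row=0 col=0 char='g'
After 5 (j): row=1 col=0 char='s'
After 6 (h): row=1 col=0 char='s'
After 7 (j): row=2 col=0 char='z'
After 8 (w): row=2 col=6 char='r'
After 9 (b): row=2 col=0 char='z'
After 10 (0): row=2 col=0 char='z'

Answer: z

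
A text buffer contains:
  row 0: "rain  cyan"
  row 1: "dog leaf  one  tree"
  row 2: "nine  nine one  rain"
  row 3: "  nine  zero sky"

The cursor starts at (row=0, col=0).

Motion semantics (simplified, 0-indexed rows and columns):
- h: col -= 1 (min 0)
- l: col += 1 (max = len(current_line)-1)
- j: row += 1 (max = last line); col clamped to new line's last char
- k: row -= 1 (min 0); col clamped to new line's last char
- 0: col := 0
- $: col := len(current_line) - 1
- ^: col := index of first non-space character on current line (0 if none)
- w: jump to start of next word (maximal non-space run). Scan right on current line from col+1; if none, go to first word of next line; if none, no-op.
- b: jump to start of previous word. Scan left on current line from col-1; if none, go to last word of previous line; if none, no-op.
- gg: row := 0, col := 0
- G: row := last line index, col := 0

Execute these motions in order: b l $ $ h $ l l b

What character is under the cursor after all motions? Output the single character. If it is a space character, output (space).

Answer: c

Derivation:
After 1 (b): row=0 col=0 char='r'
After 2 (l): row=0 col=1 char='a'
After 3 ($): row=0 col=9 char='n'
After 4 ($): row=0 col=9 char='n'
After 5 (h): row=0 col=8 char='a'
After 6 ($): row=0 col=9 char='n'
After 7 (l): row=0 col=9 char='n'
After 8 (l): row=0 col=9 char='n'
After 9 (b): row=0 col=6 char='c'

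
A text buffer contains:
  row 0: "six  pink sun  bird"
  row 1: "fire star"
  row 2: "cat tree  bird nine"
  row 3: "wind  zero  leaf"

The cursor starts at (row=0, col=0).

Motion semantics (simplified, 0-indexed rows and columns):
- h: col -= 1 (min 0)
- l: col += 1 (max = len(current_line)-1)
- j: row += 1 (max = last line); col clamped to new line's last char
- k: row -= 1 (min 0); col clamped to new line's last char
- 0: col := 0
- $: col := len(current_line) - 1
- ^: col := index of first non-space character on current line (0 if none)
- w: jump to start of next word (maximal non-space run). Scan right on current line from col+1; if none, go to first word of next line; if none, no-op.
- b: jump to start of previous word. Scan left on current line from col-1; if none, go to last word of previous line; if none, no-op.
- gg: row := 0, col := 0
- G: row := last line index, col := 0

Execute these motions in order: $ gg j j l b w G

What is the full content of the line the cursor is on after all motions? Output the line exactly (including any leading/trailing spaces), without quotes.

After 1 ($): row=0 col=18 char='d'
After 2 (gg): row=0 col=0 char='s'
After 3 (j): row=1 col=0 char='f'
After 4 (j): row=2 col=0 char='c'
After 5 (l): row=2 col=1 char='a'
After 6 (b): row=2 col=0 char='c'
After 7 (w): row=2 col=4 char='t'
After 8 (G): row=3 col=0 char='w'

Answer: wind  zero  leaf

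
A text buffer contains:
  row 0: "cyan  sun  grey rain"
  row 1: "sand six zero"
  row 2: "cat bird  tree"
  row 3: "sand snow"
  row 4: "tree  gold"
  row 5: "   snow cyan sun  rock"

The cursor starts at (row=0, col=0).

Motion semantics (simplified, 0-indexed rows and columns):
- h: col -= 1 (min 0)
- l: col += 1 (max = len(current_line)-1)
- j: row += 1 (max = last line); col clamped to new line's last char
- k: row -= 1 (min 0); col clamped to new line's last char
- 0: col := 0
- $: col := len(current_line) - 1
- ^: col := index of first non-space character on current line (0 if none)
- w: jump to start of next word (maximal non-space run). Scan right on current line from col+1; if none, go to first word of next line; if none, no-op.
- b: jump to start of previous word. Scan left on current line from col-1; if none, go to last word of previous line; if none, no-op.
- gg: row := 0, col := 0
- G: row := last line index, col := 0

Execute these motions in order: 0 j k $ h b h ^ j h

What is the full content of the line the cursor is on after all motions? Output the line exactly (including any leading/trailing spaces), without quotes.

Answer: sand six zero

Derivation:
After 1 (0): row=0 col=0 char='c'
After 2 (j): row=1 col=0 char='s'
After 3 (k): row=0 col=0 char='c'
After 4 ($): row=0 col=19 char='n'
After 5 (h): row=0 col=18 char='i'
After 6 (b): row=0 col=16 char='r'
After 7 (h): row=0 col=15 char='_'
After 8 (^): row=0 col=0 char='c'
After 9 (j): row=1 col=0 char='s'
After 10 (h): row=1 col=0 char='s'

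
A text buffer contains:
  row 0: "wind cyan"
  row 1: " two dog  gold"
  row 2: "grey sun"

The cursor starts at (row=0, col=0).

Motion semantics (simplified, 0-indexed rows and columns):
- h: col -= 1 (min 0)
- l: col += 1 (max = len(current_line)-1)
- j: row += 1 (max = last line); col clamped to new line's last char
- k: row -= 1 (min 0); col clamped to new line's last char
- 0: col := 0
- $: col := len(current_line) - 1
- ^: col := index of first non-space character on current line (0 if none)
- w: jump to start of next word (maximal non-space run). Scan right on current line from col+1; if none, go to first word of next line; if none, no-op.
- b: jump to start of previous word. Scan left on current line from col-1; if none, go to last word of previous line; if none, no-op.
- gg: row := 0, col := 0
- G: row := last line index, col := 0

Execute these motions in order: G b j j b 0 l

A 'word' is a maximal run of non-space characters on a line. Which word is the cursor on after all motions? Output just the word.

Answer: grey

Derivation:
After 1 (G): row=2 col=0 char='g'
After 2 (b): row=1 col=10 char='g'
After 3 (j): row=2 col=7 char='n'
After 4 (j): row=2 col=7 char='n'
After 5 (b): row=2 col=5 char='s'
After 6 (0): row=2 col=0 char='g'
After 7 (l): row=2 col=1 char='r'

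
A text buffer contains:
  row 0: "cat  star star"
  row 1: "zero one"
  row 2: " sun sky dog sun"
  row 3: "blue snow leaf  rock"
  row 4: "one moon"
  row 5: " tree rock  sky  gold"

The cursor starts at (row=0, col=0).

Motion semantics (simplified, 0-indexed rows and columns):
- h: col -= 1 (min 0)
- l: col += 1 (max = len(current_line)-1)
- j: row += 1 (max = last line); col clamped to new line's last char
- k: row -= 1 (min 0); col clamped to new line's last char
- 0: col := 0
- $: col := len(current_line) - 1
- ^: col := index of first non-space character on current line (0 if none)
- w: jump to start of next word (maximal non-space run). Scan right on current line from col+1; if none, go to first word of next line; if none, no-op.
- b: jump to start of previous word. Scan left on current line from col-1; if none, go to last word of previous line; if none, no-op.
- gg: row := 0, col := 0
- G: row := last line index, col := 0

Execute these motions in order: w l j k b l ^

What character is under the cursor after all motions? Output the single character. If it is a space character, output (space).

After 1 (w): row=0 col=5 char='s'
After 2 (l): row=0 col=6 char='t'
After 3 (j): row=1 col=6 char='n'
After 4 (k): row=0 col=6 char='t'
After 5 (b): row=0 col=5 char='s'
After 6 (l): row=0 col=6 char='t'
After 7 (^): row=0 col=0 char='c'

Answer: c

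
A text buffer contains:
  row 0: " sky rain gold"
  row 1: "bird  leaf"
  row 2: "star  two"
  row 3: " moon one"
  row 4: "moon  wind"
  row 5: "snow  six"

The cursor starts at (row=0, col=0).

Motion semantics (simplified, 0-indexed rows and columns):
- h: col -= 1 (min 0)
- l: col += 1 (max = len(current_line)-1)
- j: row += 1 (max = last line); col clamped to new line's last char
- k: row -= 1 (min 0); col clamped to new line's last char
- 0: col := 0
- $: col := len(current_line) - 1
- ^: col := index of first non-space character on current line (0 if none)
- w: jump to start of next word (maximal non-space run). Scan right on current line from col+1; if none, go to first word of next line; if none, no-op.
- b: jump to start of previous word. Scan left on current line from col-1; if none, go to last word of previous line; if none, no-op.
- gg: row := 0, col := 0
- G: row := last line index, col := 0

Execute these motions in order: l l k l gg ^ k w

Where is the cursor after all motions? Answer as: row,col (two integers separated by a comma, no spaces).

After 1 (l): row=0 col=1 char='s'
After 2 (l): row=0 col=2 char='k'
After 3 (k): row=0 col=2 char='k'
After 4 (l): row=0 col=3 char='y'
After 5 (gg): row=0 col=0 char='_'
After 6 (^): row=0 col=1 char='s'
After 7 (k): row=0 col=1 char='s'
After 8 (w): row=0 col=5 char='r'

Answer: 0,5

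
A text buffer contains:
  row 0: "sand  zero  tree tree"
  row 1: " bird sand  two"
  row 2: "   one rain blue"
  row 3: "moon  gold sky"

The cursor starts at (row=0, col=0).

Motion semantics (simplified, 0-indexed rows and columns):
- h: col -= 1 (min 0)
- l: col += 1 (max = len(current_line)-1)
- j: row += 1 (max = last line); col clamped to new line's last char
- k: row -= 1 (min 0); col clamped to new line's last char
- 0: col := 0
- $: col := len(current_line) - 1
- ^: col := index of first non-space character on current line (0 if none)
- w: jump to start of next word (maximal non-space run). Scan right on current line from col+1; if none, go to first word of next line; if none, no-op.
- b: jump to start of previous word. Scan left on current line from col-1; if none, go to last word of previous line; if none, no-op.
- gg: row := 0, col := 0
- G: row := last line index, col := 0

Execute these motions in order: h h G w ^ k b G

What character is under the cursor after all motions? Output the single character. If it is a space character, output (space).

After 1 (h): row=0 col=0 char='s'
After 2 (h): row=0 col=0 char='s'
After 3 (G): row=3 col=0 char='m'
After 4 (w): row=3 col=6 char='g'
After 5 (^): row=3 col=0 char='m'
After 6 (k): row=2 col=0 char='_'
After 7 (b): row=1 col=12 char='t'
After 8 (G): row=3 col=0 char='m'

Answer: m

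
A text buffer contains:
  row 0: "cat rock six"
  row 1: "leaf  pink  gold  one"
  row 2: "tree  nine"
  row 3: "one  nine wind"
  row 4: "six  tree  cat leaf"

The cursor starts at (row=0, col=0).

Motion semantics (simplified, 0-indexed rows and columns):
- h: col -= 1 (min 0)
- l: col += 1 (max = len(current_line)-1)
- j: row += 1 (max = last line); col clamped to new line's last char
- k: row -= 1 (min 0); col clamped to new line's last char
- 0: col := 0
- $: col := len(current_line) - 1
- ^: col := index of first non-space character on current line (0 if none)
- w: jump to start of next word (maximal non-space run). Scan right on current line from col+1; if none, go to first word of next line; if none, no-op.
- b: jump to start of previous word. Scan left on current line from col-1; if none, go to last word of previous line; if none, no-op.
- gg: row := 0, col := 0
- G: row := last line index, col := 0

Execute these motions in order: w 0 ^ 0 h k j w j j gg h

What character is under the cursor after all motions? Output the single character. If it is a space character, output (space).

Answer: c

Derivation:
After 1 (w): row=0 col=4 char='r'
After 2 (0): row=0 col=0 char='c'
After 3 (^): row=0 col=0 char='c'
After 4 (0): row=0 col=0 char='c'
After 5 (h): row=0 col=0 char='c'
After 6 (k): row=0 col=0 char='c'
After 7 (j): row=1 col=0 char='l'
After 8 (w): row=1 col=6 char='p'
After 9 (j): row=2 col=6 char='n'
After 10 (j): row=3 col=6 char='i'
After 11 (gg): row=0 col=0 char='c'
After 12 (h): row=0 col=0 char='c'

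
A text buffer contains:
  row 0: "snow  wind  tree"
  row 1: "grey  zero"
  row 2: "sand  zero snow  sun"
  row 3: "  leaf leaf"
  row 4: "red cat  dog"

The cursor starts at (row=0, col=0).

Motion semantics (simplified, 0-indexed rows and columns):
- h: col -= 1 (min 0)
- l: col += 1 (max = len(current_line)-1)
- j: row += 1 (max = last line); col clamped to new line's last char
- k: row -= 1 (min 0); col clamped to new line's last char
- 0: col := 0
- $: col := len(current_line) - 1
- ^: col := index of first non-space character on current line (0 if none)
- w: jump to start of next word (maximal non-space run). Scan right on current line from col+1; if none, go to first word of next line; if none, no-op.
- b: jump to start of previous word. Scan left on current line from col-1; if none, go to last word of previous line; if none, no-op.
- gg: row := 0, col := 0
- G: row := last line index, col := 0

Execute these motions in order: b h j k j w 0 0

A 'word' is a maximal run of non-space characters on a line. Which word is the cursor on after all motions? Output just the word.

Answer: grey

Derivation:
After 1 (b): row=0 col=0 char='s'
After 2 (h): row=0 col=0 char='s'
After 3 (j): row=1 col=0 char='g'
After 4 (k): row=0 col=0 char='s'
After 5 (j): row=1 col=0 char='g'
After 6 (w): row=1 col=6 char='z'
After 7 (0): row=1 col=0 char='g'
After 8 (0): row=1 col=0 char='g'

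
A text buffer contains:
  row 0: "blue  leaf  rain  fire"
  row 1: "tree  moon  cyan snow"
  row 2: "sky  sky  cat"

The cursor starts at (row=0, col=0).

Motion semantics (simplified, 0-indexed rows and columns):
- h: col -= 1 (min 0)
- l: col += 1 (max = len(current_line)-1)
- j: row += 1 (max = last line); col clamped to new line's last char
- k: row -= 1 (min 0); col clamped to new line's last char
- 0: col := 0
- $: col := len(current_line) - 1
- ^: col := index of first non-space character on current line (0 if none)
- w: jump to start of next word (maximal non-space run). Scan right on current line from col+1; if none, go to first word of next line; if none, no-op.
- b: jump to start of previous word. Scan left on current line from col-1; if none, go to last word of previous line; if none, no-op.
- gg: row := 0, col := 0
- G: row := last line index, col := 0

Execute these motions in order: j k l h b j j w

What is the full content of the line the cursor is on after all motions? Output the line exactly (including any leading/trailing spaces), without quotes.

Answer: sky  sky  cat

Derivation:
After 1 (j): row=1 col=0 char='t'
After 2 (k): row=0 col=0 char='b'
After 3 (l): row=0 col=1 char='l'
After 4 (h): row=0 col=0 char='b'
After 5 (b): row=0 col=0 char='b'
After 6 (j): row=1 col=0 char='t'
After 7 (j): row=2 col=0 char='s'
After 8 (w): row=2 col=5 char='s'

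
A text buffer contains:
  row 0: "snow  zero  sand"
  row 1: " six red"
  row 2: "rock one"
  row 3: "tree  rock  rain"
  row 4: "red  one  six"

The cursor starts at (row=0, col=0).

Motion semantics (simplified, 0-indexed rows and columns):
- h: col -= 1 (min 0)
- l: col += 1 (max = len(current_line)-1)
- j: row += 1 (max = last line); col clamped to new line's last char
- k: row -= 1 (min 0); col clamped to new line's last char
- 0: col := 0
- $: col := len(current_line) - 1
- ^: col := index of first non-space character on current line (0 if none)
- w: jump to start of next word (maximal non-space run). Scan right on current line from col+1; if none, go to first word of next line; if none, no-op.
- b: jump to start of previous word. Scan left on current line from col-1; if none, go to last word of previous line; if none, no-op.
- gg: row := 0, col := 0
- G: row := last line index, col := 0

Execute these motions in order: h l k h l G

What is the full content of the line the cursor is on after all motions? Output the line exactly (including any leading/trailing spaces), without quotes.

After 1 (h): row=0 col=0 char='s'
After 2 (l): row=0 col=1 char='n'
After 3 (k): row=0 col=1 char='n'
After 4 (h): row=0 col=0 char='s'
After 5 (l): row=0 col=1 char='n'
After 6 (G): row=4 col=0 char='r'

Answer: red  one  six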